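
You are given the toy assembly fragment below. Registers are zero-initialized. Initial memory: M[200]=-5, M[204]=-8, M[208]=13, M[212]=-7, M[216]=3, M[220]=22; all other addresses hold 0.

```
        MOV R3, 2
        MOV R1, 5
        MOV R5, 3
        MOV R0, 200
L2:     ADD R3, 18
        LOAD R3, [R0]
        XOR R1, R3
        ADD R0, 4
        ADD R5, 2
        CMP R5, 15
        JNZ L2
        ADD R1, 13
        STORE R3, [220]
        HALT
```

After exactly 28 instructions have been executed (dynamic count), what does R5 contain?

after MOV R3, 2: R3=2
after MOV R1, 5: R1=5
after MOV R5, 3: R5=3
after MOV R0, 200: R0=200
after ADD R3, 18: R3=2+18=20
after LOAD R3, [R0]: R3=M[200]=-5
after XOR R1, R3: R1=5^(-5)=-2
after ADD R0, 4: R0=200+4=204
after ADD R5, 2: R5=3+2=5
CMP R5, 15  (cmp 5,15)
JNZ L2: taken
after ADD R3, 18: R3=(-5)+18=13
after LOAD R3, [R0]: R3=M[204]=-8
after XOR R1, R3: R1=(-2)^(-8)=6
after ADD R0, 4: R0=204+4=208
after ADD R5, 2: R5=5+2=7
CMP R5, 15  (cmp 7,15)
JNZ L2: taken
after ADD R3, 18: R3=(-8)+18=10
after LOAD R3, [R0]: R3=M[208]=13
after XOR R1, R3: R1=6^13=11
after ADD R0, 4: R0=208+4=212
after ADD R5, 2: R5=7+2=9
CMP R5, 15  (cmp 9,15)
JNZ L2: taken
after ADD R3, 18: R3=13+18=31
after LOAD R3, [R0]: R3=M[212]=-7
after XOR R1, R3: R1=11^(-7)=-14
After step 28: R5 = 9.

9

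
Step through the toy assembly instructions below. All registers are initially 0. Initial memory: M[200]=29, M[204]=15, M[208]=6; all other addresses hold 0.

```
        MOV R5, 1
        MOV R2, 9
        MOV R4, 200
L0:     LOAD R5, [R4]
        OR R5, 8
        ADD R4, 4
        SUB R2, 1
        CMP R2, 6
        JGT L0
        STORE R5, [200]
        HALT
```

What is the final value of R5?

MOV R5, 1 → R5=1
MOV R2, 9 → R2=9
MOV R4, 200 → R4=200
LOAD R5, [R4] → R5=M[200]=29
OR R5, 8 → R5=29|8=29
ADD R4, 4 → R4=200+4=204
SUB R2, 1 → R2=9-1=8
CMP R2, 6  (cmp 8,6)
JGT L0: taken
LOAD R5, [R4] → R5=M[204]=15
OR R5, 8 → R5=15|8=15
ADD R4, 4 → R4=204+4=208
SUB R2, 1 → R2=8-1=7
CMP R2, 6  (cmp 7,6)
JGT L0: taken
LOAD R5, [R4] → R5=M[208]=6
OR R5, 8 → R5=6|8=14
ADD R4, 4 → R4=208+4=212
SUB R2, 1 → R2=7-1=6
CMP R2, 6  (cmp 6,6)
JGT L0: not taken
STORE R5, [200] → M[200]=14
halt.

14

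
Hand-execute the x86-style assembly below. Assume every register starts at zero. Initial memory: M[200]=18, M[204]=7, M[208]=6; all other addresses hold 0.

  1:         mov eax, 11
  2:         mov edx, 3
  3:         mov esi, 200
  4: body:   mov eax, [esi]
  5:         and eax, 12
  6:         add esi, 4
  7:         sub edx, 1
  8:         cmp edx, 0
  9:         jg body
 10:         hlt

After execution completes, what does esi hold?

212

after mov eax, 11: eax=11
after mov edx, 3: edx=3
after mov esi, 200: esi=200
after mov eax, [esi]: eax=M[200]=18
after and eax, 12: eax=18&12=0
after add esi, 4: esi=200+4=204
after sub edx, 1: edx=3-1=2
cmp edx, 0  (cmp 2,0)
jg body: taken
after mov eax, [esi]: eax=M[204]=7
after and eax, 12: eax=7&12=4
after add esi, 4: esi=204+4=208
after sub edx, 1: edx=2-1=1
cmp edx, 0  (cmp 1,0)
jg body: taken
after mov eax, [esi]: eax=M[208]=6
after and eax, 12: eax=6&12=4
after add esi, 4: esi=208+4=212
after sub edx, 1: edx=1-1=0
cmp edx, 0  (cmp 0,0)
jg body: not taken
halt.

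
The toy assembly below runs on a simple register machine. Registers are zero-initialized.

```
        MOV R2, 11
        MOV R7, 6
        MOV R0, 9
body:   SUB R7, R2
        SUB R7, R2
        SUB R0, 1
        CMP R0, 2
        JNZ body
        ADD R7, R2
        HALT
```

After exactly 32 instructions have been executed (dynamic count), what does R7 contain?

MOV R2, 11 → R2=11
MOV R7, 6 → R7=6
MOV R0, 9 → R0=9
SUB R7, R2 → R7=6-11=-5
SUB R7, R2 → R7=(-5)-11=-16
SUB R0, 1 → R0=9-1=8
CMP R0, 2  (cmp 8,2)
JNZ body: taken
SUB R7, R2 → R7=(-16)-11=-27
SUB R7, R2 → R7=(-27)-11=-38
SUB R0, 1 → R0=8-1=7
CMP R0, 2  (cmp 7,2)
JNZ body: taken
SUB R7, R2 → R7=(-38)-11=-49
SUB R7, R2 → R7=(-49)-11=-60
SUB R0, 1 → R0=7-1=6
CMP R0, 2  (cmp 6,2)
JNZ body: taken
SUB R7, R2 → R7=(-60)-11=-71
SUB R7, R2 → R7=(-71)-11=-82
SUB R0, 1 → R0=6-1=5
CMP R0, 2  (cmp 5,2)
JNZ body: taken
SUB R7, R2 → R7=(-82)-11=-93
SUB R7, R2 → R7=(-93)-11=-104
SUB R0, 1 → R0=5-1=4
CMP R0, 2  (cmp 4,2)
JNZ body: taken
SUB R7, R2 → R7=(-104)-11=-115
SUB R7, R2 → R7=(-115)-11=-126
SUB R0, 1 → R0=4-1=3
CMP R0, 2  (cmp 3,2)
After step 32: R7 = -126.

-126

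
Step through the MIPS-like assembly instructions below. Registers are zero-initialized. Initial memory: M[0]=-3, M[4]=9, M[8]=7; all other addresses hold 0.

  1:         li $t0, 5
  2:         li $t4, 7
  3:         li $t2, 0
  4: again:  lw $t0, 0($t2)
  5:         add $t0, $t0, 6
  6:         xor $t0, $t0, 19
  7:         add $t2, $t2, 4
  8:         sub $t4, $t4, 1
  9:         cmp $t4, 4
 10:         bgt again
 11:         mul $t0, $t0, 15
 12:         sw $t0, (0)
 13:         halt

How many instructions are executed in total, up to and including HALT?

$t0=5
$t4=7
$t2=0
$t0=M[0]=-3
$t0=(-3)+6=3
$t0=3^19=16
$t2=0+4=4
$t4=7-1=6
cmp $t4, 4  (cmp 6,4)
bgt again: taken
$t0=M[4]=9
$t0=9+6=15
$t0=15^19=28
$t2=4+4=8
$t4=6-1=5
cmp $t4, 4  (cmp 5,4)
bgt again: taken
$t0=M[8]=7
$t0=7+6=13
$t0=13^19=30
$t2=8+4=12
$t4=5-1=4
cmp $t4, 4  (cmp 4,4)
bgt again: not taken
$t0=30*15=450
sw $t0, (0) → M[0]=450
halt.
Total executed instructions: 27.

27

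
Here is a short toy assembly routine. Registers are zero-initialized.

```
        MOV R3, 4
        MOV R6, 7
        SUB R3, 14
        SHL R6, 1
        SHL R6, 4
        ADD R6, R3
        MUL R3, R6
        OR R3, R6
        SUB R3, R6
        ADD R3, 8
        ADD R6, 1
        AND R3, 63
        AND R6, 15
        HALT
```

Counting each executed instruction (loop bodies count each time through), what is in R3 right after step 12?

R3=4
R6=7
R3=4-14=-10
R6=7<<1=14
R6=14<<4=224
R6=224+(-10)=214
R3=(-10)*214=-2140
R3=(-2140)|214=-2058
R3=(-2058)-214=-2272
R3=(-2272)+8=-2264
R6=214+1=215
R3=(-2264)&63=40
After step 12: R3 = 40.

40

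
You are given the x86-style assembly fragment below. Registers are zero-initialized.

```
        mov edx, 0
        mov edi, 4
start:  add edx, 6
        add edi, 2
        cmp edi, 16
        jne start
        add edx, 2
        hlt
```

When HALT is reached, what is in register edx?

edx=0
edi=4
edx=0+6=6
edi=4+2=6
cmp edi, 16  (cmp 6,16)
jne start: taken
edx=6+6=12
edi=6+2=8
cmp edi, 16  (cmp 8,16)
jne start: taken
edx=12+6=18
edi=8+2=10
cmp edi, 16  (cmp 10,16)
jne start: taken
edx=18+6=24
edi=10+2=12
cmp edi, 16  (cmp 12,16)
jne start: taken
edx=24+6=30
edi=12+2=14
cmp edi, 16  (cmp 14,16)
jne start: taken
edx=30+6=36
edi=14+2=16
cmp edi, 16  (cmp 16,16)
jne start: not taken
edx=36+2=38
halt.

38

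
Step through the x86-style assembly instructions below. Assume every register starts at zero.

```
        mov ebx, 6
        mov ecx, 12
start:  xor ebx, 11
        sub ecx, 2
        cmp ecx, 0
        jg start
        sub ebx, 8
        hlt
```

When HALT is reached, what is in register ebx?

after mov ebx, 6: ebx=6
after mov ecx, 12: ecx=12
after xor ebx, 11: ebx=6^11=13
after sub ecx, 2: ecx=12-2=10
cmp ecx, 0  (cmp 10,0)
jg start: taken
after xor ebx, 11: ebx=13^11=6
after sub ecx, 2: ecx=10-2=8
cmp ecx, 0  (cmp 8,0)
jg start: taken
after xor ebx, 11: ebx=6^11=13
after sub ecx, 2: ecx=8-2=6
cmp ecx, 0  (cmp 6,0)
jg start: taken
after xor ebx, 11: ebx=13^11=6
after sub ecx, 2: ecx=6-2=4
cmp ecx, 0  (cmp 4,0)
jg start: taken
after xor ebx, 11: ebx=6^11=13
after sub ecx, 2: ecx=4-2=2
cmp ecx, 0  (cmp 2,0)
jg start: taken
after xor ebx, 11: ebx=13^11=6
after sub ecx, 2: ecx=2-2=0
cmp ecx, 0  (cmp 0,0)
jg start: not taken
after sub ebx, 8: ebx=6-8=-2
halt.

-2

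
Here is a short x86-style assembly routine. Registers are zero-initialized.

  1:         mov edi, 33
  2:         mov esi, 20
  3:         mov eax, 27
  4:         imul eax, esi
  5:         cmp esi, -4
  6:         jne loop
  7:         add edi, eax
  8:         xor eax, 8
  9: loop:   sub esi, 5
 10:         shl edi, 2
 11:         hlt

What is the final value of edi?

132

edi=33
esi=20
eax=27
eax=27*20=540
cmp esi, -4  (cmp 20,-4)
jne loop: taken
esi=20-5=15
edi=33<<2=132
halt.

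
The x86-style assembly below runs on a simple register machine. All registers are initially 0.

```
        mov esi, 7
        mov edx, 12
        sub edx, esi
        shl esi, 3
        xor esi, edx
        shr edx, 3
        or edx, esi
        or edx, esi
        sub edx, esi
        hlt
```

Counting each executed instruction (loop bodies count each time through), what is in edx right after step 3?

5

mov esi, 7 → esi=7
mov edx, 12 → edx=12
sub edx, esi → edx=12-7=5
After step 3: edx = 5.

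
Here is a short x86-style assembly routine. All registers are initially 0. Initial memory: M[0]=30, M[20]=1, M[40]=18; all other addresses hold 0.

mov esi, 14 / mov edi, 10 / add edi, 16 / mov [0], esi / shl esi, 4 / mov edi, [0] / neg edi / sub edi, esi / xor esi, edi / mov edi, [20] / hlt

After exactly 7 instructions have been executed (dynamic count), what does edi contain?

after mov esi, 14: esi=14
after mov edi, 10: edi=10
after add edi, 16: edi=10+16=26
mov [0], esi → M[0]=14
after shl esi, 4: esi=14<<4=224
after mov edi, [0]: edi=M[0]=14
after neg edi: edi=-(14)=-14
After step 7: edi = -14.

-14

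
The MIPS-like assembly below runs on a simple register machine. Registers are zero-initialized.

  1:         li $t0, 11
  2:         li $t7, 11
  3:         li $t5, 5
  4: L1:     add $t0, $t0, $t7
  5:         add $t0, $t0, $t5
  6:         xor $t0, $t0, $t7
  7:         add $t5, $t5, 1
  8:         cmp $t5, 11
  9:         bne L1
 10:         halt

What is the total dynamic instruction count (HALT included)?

li $t0, 11 → $t0=11
li $t7, 11 → $t7=11
li $t5, 5 → $t5=5
add $t0, $t0, $t7 → $t0=11+11=22
add $t0, $t0, $t5 → $t0=22+5=27
xor $t0, $t0, $t7 → $t0=27^11=16
add $t5, $t5, 1 → $t5=5+1=6
cmp $t5, 11  (cmp 6,11)
bne L1: taken
add $t0, $t0, $t7 → $t0=16+11=27
add $t0, $t0, $t5 → $t0=27+6=33
xor $t0, $t0, $t7 → $t0=33^11=42
add $t5, $t5, 1 → $t5=6+1=7
cmp $t5, 11  (cmp 7,11)
bne L1: taken
add $t0, $t0, $t7 → $t0=42+11=53
add $t0, $t0, $t5 → $t0=53+7=60
xor $t0, $t0, $t7 → $t0=60^11=55
add $t5, $t5, 1 → $t5=7+1=8
cmp $t5, 11  (cmp 8,11)
bne L1: taken
add $t0, $t0, $t7 → $t0=55+11=66
add $t0, $t0, $t5 → $t0=66+8=74
xor $t0, $t0, $t7 → $t0=74^11=65
add $t5, $t5, 1 → $t5=8+1=9
cmp $t5, 11  (cmp 9,11)
bne L1: taken
add $t0, $t0, $t7 → $t0=65+11=76
add $t0, $t0, $t5 → $t0=76+9=85
xor $t0, $t0, $t7 → $t0=85^11=94
add $t5, $t5, 1 → $t5=9+1=10
cmp $t5, 11  (cmp 10,11)
bne L1: taken
add $t0, $t0, $t7 → $t0=94+11=105
add $t0, $t0, $t5 → $t0=105+10=115
xor $t0, $t0, $t7 → $t0=115^11=120
add $t5, $t5, 1 → $t5=10+1=11
cmp $t5, 11  (cmp 11,11)
bne L1: not taken
halt.
Total executed instructions: 40.

40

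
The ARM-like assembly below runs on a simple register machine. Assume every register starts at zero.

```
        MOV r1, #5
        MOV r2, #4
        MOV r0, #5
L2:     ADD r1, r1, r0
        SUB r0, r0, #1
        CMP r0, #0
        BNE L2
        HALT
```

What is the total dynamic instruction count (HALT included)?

MOV r1, #5 → r1=5
MOV r2, #4 → r2=4
MOV r0, #5 → r0=5
ADD r1, r1, r0 → r1=5+5=10
SUB r0, r0, #1 → r0=5-1=4
CMP r0, #0  (cmp 4,0)
BNE L2: taken
ADD r1, r1, r0 → r1=10+4=14
SUB r0, r0, #1 → r0=4-1=3
CMP r0, #0  (cmp 3,0)
BNE L2: taken
ADD r1, r1, r0 → r1=14+3=17
SUB r0, r0, #1 → r0=3-1=2
CMP r0, #0  (cmp 2,0)
BNE L2: taken
ADD r1, r1, r0 → r1=17+2=19
SUB r0, r0, #1 → r0=2-1=1
CMP r0, #0  (cmp 1,0)
BNE L2: taken
ADD r1, r1, r0 → r1=19+1=20
SUB r0, r0, #1 → r0=1-1=0
CMP r0, #0  (cmp 0,0)
BNE L2: not taken
halt.
Total executed instructions: 24.

24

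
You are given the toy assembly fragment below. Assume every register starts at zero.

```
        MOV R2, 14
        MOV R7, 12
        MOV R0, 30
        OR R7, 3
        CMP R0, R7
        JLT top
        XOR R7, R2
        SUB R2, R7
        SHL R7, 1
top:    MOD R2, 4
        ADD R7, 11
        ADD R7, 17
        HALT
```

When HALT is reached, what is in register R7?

R2=14
R7=12
R0=30
R7=12|3=15
CMP R0, R7  (cmp 30,15)
JLT top: not taken
R7=15^14=1
R2=14-1=13
R7=1<<1=2
R2=13%4=1
R7=2+11=13
R7=13+17=30
halt.

30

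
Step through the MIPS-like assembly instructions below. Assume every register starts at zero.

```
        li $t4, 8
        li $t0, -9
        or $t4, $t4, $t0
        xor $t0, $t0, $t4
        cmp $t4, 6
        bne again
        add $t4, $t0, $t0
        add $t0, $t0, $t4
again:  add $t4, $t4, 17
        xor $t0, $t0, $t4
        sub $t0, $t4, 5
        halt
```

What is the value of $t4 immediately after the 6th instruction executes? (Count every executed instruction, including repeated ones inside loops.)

-1

li $t4, 8 → $t4=8
li $t0, -9 → $t0=-9
or $t4, $t4, $t0 → $t4=8|(-9)=-1
xor $t0, $t0, $t4 → $t0=(-9)^(-1)=8
cmp $t4, 6  (cmp -1,6)
bne again: taken
After step 6: $t4 = -1.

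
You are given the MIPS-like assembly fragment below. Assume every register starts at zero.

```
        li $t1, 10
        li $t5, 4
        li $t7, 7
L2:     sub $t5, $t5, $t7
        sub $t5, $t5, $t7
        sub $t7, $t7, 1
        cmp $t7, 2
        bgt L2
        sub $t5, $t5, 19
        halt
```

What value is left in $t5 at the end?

-65

$t1=10
$t5=4
$t7=7
$t5=4-7=-3
$t5=(-3)-7=-10
$t7=7-1=6
cmp $t7, 2  (cmp 6,2)
bgt L2: taken
$t5=(-10)-6=-16
$t5=(-16)-6=-22
$t7=6-1=5
cmp $t7, 2  (cmp 5,2)
bgt L2: taken
$t5=(-22)-5=-27
$t5=(-27)-5=-32
$t7=5-1=4
cmp $t7, 2  (cmp 4,2)
bgt L2: taken
$t5=(-32)-4=-36
$t5=(-36)-4=-40
$t7=4-1=3
cmp $t7, 2  (cmp 3,2)
bgt L2: taken
$t5=(-40)-3=-43
$t5=(-43)-3=-46
$t7=3-1=2
cmp $t7, 2  (cmp 2,2)
bgt L2: not taken
$t5=(-46)-19=-65
halt.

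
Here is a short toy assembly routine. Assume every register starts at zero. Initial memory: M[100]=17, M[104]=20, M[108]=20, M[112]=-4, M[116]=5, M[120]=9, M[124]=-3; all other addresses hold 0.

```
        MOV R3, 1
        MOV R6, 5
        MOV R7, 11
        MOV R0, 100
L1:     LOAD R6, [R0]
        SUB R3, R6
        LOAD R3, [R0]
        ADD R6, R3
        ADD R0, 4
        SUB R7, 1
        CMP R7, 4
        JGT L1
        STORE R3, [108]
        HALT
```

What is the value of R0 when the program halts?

128

MOV R3, 1 → R3=1
MOV R6, 5 → R6=5
MOV R7, 11 → R7=11
MOV R0, 100 → R0=100
LOAD R6, [R0] → R6=M[100]=17
SUB R3, R6 → R3=1-17=-16
LOAD R3, [R0] → R3=M[100]=17
ADD R6, R3 → R6=17+17=34
ADD R0, 4 → R0=100+4=104
SUB R7, 1 → R7=11-1=10
CMP R7, 4  (cmp 10,4)
JGT L1: taken
LOAD R6, [R0] → R6=M[104]=20
SUB R3, R6 → R3=17-20=-3
LOAD R3, [R0] → R3=M[104]=20
ADD R6, R3 → R6=20+20=40
ADD R0, 4 → R0=104+4=108
SUB R7, 1 → R7=10-1=9
CMP R7, 4  (cmp 9,4)
JGT L1: taken
LOAD R6, [R0] → R6=M[108]=20
SUB R3, R6 → R3=20-20=0
LOAD R3, [R0] → R3=M[108]=20
ADD R6, R3 → R6=20+20=40
ADD R0, 4 → R0=108+4=112
SUB R7, 1 → R7=9-1=8
CMP R7, 4  (cmp 8,4)
JGT L1: taken
LOAD R6, [R0] → R6=M[112]=-4
SUB R3, R6 → R3=20-(-4)=24
LOAD R3, [R0] → R3=M[112]=-4
ADD R6, R3 → R6=(-4)+(-4)=-8
ADD R0, 4 → R0=112+4=116
SUB R7, 1 → R7=8-1=7
CMP R7, 4  (cmp 7,4)
JGT L1: taken
LOAD R6, [R0] → R6=M[116]=5
SUB R3, R6 → R3=(-4)-5=-9
LOAD R3, [R0] → R3=M[116]=5
ADD R6, R3 → R6=5+5=10
ADD R0, 4 → R0=116+4=120
SUB R7, 1 → R7=7-1=6
CMP R7, 4  (cmp 6,4)
JGT L1: taken
LOAD R6, [R0] → R6=M[120]=9
SUB R3, R6 → R3=5-9=-4
LOAD R3, [R0] → R3=M[120]=9
ADD R6, R3 → R6=9+9=18
ADD R0, 4 → R0=120+4=124
SUB R7, 1 → R7=6-1=5
CMP R7, 4  (cmp 5,4)
JGT L1: taken
LOAD R6, [R0] → R6=M[124]=-3
SUB R3, R6 → R3=9-(-3)=12
LOAD R3, [R0] → R3=M[124]=-3
ADD R6, R3 → R6=(-3)+(-3)=-6
ADD R0, 4 → R0=124+4=128
SUB R7, 1 → R7=5-1=4
CMP R7, 4  (cmp 4,4)
JGT L1: not taken
STORE R3, [108] → M[108]=-3
halt.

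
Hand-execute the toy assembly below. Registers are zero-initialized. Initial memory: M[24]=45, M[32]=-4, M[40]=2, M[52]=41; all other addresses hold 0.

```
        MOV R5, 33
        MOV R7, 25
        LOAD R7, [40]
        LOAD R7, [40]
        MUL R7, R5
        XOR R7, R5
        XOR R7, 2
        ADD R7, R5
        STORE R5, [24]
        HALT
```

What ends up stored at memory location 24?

33

MOV R5, 33 → R5=33
MOV R7, 25 → R7=25
LOAD R7, [40] → R7=M[40]=2
LOAD R7, [40] → R7=M[40]=2
MUL R7, R5 → R7=2*33=66
XOR R7, R5 → R7=66^33=99
XOR R7, 2 → R7=99^2=97
ADD R7, R5 → R7=97+33=130
STORE R5, [24] → M[24]=33
halt.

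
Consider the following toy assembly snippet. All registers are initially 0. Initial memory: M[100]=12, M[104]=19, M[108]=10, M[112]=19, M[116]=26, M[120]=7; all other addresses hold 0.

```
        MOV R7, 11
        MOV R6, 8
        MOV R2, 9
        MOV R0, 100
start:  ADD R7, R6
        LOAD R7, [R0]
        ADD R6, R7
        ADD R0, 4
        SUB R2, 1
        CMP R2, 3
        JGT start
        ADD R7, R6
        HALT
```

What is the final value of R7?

108

after MOV R7, 11: R7=11
after MOV R6, 8: R6=8
after MOV R2, 9: R2=9
after MOV R0, 100: R0=100
after ADD R7, R6: R7=11+8=19
after LOAD R7, [R0]: R7=M[100]=12
after ADD R6, R7: R6=8+12=20
after ADD R0, 4: R0=100+4=104
after SUB R2, 1: R2=9-1=8
CMP R2, 3  (cmp 8,3)
JGT start: taken
after ADD R7, R6: R7=12+20=32
after LOAD R7, [R0]: R7=M[104]=19
after ADD R6, R7: R6=20+19=39
after ADD R0, 4: R0=104+4=108
after SUB R2, 1: R2=8-1=7
CMP R2, 3  (cmp 7,3)
JGT start: taken
after ADD R7, R6: R7=19+39=58
after LOAD R7, [R0]: R7=M[108]=10
after ADD R6, R7: R6=39+10=49
after ADD R0, 4: R0=108+4=112
after SUB R2, 1: R2=7-1=6
CMP R2, 3  (cmp 6,3)
JGT start: taken
after ADD R7, R6: R7=10+49=59
after LOAD R7, [R0]: R7=M[112]=19
after ADD R6, R7: R6=49+19=68
after ADD R0, 4: R0=112+4=116
after SUB R2, 1: R2=6-1=5
CMP R2, 3  (cmp 5,3)
JGT start: taken
after ADD R7, R6: R7=19+68=87
after LOAD R7, [R0]: R7=M[116]=26
after ADD R6, R7: R6=68+26=94
after ADD R0, 4: R0=116+4=120
after SUB R2, 1: R2=5-1=4
CMP R2, 3  (cmp 4,3)
JGT start: taken
after ADD R7, R6: R7=26+94=120
after LOAD R7, [R0]: R7=M[120]=7
after ADD R6, R7: R6=94+7=101
after ADD R0, 4: R0=120+4=124
after SUB R2, 1: R2=4-1=3
CMP R2, 3  (cmp 3,3)
JGT start: not taken
after ADD R7, R6: R7=7+101=108
halt.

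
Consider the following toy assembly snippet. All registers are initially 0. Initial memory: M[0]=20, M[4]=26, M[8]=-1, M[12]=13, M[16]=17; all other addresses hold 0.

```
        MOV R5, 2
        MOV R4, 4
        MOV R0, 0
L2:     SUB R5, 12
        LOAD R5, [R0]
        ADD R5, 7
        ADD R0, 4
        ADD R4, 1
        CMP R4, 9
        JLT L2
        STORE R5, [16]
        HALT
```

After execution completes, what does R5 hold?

after MOV R5, 2: R5=2
after MOV R4, 4: R4=4
after MOV R0, 0: R0=0
after SUB R5, 12: R5=2-12=-10
after LOAD R5, [R0]: R5=M[0]=20
after ADD R5, 7: R5=20+7=27
after ADD R0, 4: R0=0+4=4
after ADD R4, 1: R4=4+1=5
CMP R4, 9  (cmp 5,9)
JLT L2: taken
after SUB R5, 12: R5=27-12=15
after LOAD R5, [R0]: R5=M[4]=26
after ADD R5, 7: R5=26+7=33
after ADD R0, 4: R0=4+4=8
after ADD R4, 1: R4=5+1=6
CMP R4, 9  (cmp 6,9)
JLT L2: taken
after SUB R5, 12: R5=33-12=21
after LOAD R5, [R0]: R5=M[8]=-1
after ADD R5, 7: R5=(-1)+7=6
after ADD R0, 4: R0=8+4=12
after ADD R4, 1: R4=6+1=7
CMP R4, 9  (cmp 7,9)
JLT L2: taken
after SUB R5, 12: R5=6-12=-6
after LOAD R5, [R0]: R5=M[12]=13
after ADD R5, 7: R5=13+7=20
after ADD R0, 4: R0=12+4=16
after ADD R4, 1: R4=7+1=8
CMP R4, 9  (cmp 8,9)
JLT L2: taken
after SUB R5, 12: R5=20-12=8
after LOAD R5, [R0]: R5=M[16]=17
after ADD R5, 7: R5=17+7=24
after ADD R0, 4: R0=16+4=20
after ADD R4, 1: R4=8+1=9
CMP R4, 9  (cmp 9,9)
JLT L2: not taken
STORE R5, [16] → M[16]=24
halt.

24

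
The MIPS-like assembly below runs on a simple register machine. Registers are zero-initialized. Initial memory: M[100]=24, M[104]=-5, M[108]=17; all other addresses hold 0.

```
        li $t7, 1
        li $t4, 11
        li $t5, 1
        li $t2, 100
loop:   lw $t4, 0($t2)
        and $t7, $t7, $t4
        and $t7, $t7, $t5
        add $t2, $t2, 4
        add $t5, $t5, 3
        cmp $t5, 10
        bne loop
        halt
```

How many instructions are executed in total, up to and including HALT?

li $t7, 1 → $t7=1
li $t4, 11 → $t4=11
li $t5, 1 → $t5=1
li $t2, 100 → $t2=100
lw $t4, 0($t2) → $t4=M[100]=24
and $t7, $t7, $t4 → $t7=1&24=0
and $t7, $t7, $t5 → $t7=0&1=0
add $t2, $t2, 4 → $t2=100+4=104
add $t5, $t5, 3 → $t5=1+3=4
cmp $t5, 10  (cmp 4,10)
bne loop: taken
lw $t4, 0($t2) → $t4=M[104]=-5
and $t7, $t7, $t4 → $t7=0&(-5)=0
and $t7, $t7, $t5 → $t7=0&4=0
add $t2, $t2, 4 → $t2=104+4=108
add $t5, $t5, 3 → $t5=4+3=7
cmp $t5, 10  (cmp 7,10)
bne loop: taken
lw $t4, 0($t2) → $t4=M[108]=17
and $t7, $t7, $t4 → $t7=0&17=0
and $t7, $t7, $t5 → $t7=0&7=0
add $t2, $t2, 4 → $t2=108+4=112
add $t5, $t5, 3 → $t5=7+3=10
cmp $t5, 10  (cmp 10,10)
bne loop: not taken
halt.
Total executed instructions: 26.

26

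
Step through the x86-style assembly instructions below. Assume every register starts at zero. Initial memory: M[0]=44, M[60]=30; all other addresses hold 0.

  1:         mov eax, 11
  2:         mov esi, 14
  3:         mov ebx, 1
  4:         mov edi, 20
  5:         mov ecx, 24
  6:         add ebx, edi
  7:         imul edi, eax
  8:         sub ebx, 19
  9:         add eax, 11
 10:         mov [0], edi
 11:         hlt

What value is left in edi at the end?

mov eax, 11 → eax=11
mov esi, 14 → esi=14
mov ebx, 1 → ebx=1
mov edi, 20 → edi=20
mov ecx, 24 → ecx=24
add ebx, edi → ebx=1+20=21
imul edi, eax → edi=20*11=220
sub ebx, 19 → ebx=21-19=2
add eax, 11 → eax=11+11=22
mov [0], edi → M[0]=220
halt.

220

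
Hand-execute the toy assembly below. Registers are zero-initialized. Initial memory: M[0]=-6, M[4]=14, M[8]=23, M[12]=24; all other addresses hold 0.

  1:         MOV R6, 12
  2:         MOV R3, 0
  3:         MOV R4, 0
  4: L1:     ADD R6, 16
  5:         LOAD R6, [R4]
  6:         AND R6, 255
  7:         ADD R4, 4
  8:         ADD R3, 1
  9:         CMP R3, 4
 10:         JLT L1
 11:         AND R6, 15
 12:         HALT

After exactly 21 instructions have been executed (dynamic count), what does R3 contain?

MOV R6, 12 → R6=12
MOV R3, 0 → R3=0
MOV R4, 0 → R4=0
ADD R6, 16 → R6=12+16=28
LOAD R6, [R4] → R6=M[0]=-6
AND R6, 255 → R6=(-6)&255=250
ADD R4, 4 → R4=0+4=4
ADD R3, 1 → R3=0+1=1
CMP R3, 4  (cmp 1,4)
JLT L1: taken
ADD R6, 16 → R6=250+16=266
LOAD R6, [R4] → R6=M[4]=14
AND R6, 255 → R6=14&255=14
ADD R4, 4 → R4=4+4=8
ADD R3, 1 → R3=1+1=2
CMP R3, 4  (cmp 2,4)
JLT L1: taken
ADD R6, 16 → R6=14+16=30
LOAD R6, [R4] → R6=M[8]=23
AND R6, 255 → R6=23&255=23
ADD R4, 4 → R4=8+4=12
After step 21: R3 = 2.

2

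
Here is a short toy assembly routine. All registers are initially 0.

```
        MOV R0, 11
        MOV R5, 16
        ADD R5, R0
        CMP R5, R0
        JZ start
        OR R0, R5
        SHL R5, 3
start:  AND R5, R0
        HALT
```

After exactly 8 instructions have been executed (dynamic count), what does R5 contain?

R0=11
R5=16
R5=16+11=27
CMP R5, R0  (cmp 27,11)
JZ start: not taken
R0=11|27=27
R5=27<<3=216
R5=216&27=24
After step 8: R5 = 24.

24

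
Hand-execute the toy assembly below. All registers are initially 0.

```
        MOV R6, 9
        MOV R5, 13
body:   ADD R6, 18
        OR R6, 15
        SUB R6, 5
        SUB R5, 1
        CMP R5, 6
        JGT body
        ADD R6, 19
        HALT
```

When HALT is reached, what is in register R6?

141

R6=9
R5=13
R6=9+18=27
R6=27|15=31
R6=31-5=26
R5=13-1=12
CMP R5, 6  (cmp 12,6)
JGT body: taken
R6=26+18=44
R6=44|15=47
R6=47-5=42
R5=12-1=11
CMP R5, 6  (cmp 11,6)
JGT body: taken
R6=42+18=60
R6=60|15=63
R6=63-5=58
R5=11-1=10
CMP R5, 6  (cmp 10,6)
JGT body: taken
R6=58+18=76
R6=76|15=79
R6=79-5=74
R5=10-1=9
CMP R5, 6  (cmp 9,6)
JGT body: taken
R6=74+18=92
R6=92|15=95
R6=95-5=90
R5=9-1=8
CMP R5, 6  (cmp 8,6)
JGT body: taken
R6=90+18=108
R6=108|15=111
R6=111-5=106
R5=8-1=7
CMP R5, 6  (cmp 7,6)
JGT body: taken
R6=106+18=124
R6=124|15=127
R6=127-5=122
R5=7-1=6
CMP R5, 6  (cmp 6,6)
JGT body: not taken
R6=122+19=141
halt.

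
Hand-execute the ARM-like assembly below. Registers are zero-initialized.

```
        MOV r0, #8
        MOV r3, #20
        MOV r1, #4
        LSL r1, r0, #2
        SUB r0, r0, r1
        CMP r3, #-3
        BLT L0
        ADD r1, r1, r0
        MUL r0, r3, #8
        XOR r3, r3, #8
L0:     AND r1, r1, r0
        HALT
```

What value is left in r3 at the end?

after MOV r0, #8: r0=8
after MOV r3, #20: r3=20
after MOV r1, #4: r1=4
after LSL r1, r0, #2: r1=8<<2=32
after SUB r0, r0, r1: r0=8-32=-24
CMP r3, #-3  (cmp 20,-3)
BLT L0: not taken
after ADD r1, r1, r0: r1=32+(-24)=8
after MUL r0, r3, #8: r0=20*8=160
after XOR r3, r3, #8: r3=20^8=28
after AND r1, r1, r0: r1=8&160=0
halt.

28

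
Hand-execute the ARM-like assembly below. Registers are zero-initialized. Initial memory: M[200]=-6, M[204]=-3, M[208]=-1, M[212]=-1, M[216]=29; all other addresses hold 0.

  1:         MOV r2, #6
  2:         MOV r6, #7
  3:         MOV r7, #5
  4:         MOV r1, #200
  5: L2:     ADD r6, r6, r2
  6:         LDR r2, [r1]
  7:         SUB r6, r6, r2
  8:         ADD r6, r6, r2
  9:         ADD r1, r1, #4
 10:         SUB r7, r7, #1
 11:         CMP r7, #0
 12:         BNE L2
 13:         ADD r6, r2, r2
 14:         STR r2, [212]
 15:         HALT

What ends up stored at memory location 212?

after MOV r2, #6: r2=6
after MOV r6, #7: r6=7
after MOV r7, #5: r7=5
after MOV r1, #200: r1=200
after ADD r6, r6, r2: r6=7+6=13
after LDR r2, [r1]: r2=M[200]=-6
after SUB r6, r6, r2: r6=13-(-6)=19
after ADD r6, r6, r2: r6=19+(-6)=13
after ADD r1, r1, #4: r1=200+4=204
after SUB r7, r7, #1: r7=5-1=4
CMP r7, #0  (cmp 4,0)
BNE L2: taken
after ADD r6, r6, r2: r6=13+(-6)=7
after LDR r2, [r1]: r2=M[204]=-3
after SUB r6, r6, r2: r6=7-(-3)=10
after ADD r6, r6, r2: r6=10+(-3)=7
after ADD r1, r1, #4: r1=204+4=208
after SUB r7, r7, #1: r7=4-1=3
CMP r7, #0  (cmp 3,0)
BNE L2: taken
after ADD r6, r6, r2: r6=7+(-3)=4
after LDR r2, [r1]: r2=M[208]=-1
after SUB r6, r6, r2: r6=4-(-1)=5
after ADD r6, r6, r2: r6=5+(-1)=4
after ADD r1, r1, #4: r1=208+4=212
after SUB r7, r7, #1: r7=3-1=2
CMP r7, #0  (cmp 2,0)
BNE L2: taken
after ADD r6, r6, r2: r6=4+(-1)=3
after LDR r2, [r1]: r2=M[212]=-1
after SUB r6, r6, r2: r6=3-(-1)=4
after ADD r6, r6, r2: r6=4+(-1)=3
after ADD r1, r1, #4: r1=212+4=216
after SUB r7, r7, #1: r7=2-1=1
CMP r7, #0  (cmp 1,0)
BNE L2: taken
after ADD r6, r6, r2: r6=3+(-1)=2
after LDR r2, [r1]: r2=M[216]=29
after SUB r6, r6, r2: r6=2-29=-27
after ADD r6, r6, r2: r6=(-27)+29=2
after ADD r1, r1, #4: r1=216+4=220
after SUB r7, r7, #1: r7=1-1=0
CMP r7, #0  (cmp 0,0)
BNE L2: not taken
after ADD r6, r2, r2: r6=29+29=58
STR r2, [212] → M[212]=29
halt.

29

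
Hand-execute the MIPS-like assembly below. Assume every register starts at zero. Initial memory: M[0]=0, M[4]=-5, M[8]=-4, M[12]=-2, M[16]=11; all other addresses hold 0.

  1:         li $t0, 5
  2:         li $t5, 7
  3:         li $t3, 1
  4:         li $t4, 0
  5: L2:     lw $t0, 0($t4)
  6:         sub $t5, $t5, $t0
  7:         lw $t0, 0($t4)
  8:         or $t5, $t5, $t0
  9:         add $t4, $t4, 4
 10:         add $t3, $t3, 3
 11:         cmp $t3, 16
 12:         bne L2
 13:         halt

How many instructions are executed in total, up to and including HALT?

li $t0, 5 → $t0=5
li $t5, 7 → $t5=7
li $t3, 1 → $t3=1
li $t4, 0 → $t4=0
lw $t0, 0($t4) → $t0=M[0]=0
sub $t5, $t5, $t0 → $t5=7-0=7
lw $t0, 0($t4) → $t0=M[0]=0
or $t5, $t5, $t0 → $t5=7|0=7
add $t4, $t4, 4 → $t4=0+4=4
add $t3, $t3, 3 → $t3=1+3=4
cmp $t3, 16  (cmp 4,16)
bne L2: taken
lw $t0, 0($t4) → $t0=M[4]=-5
sub $t5, $t5, $t0 → $t5=7-(-5)=12
lw $t0, 0($t4) → $t0=M[4]=-5
or $t5, $t5, $t0 → $t5=12|(-5)=-1
add $t4, $t4, 4 → $t4=4+4=8
add $t3, $t3, 3 → $t3=4+3=7
cmp $t3, 16  (cmp 7,16)
bne L2: taken
lw $t0, 0($t4) → $t0=M[8]=-4
sub $t5, $t5, $t0 → $t5=(-1)-(-4)=3
lw $t0, 0($t4) → $t0=M[8]=-4
or $t5, $t5, $t0 → $t5=3|(-4)=-1
add $t4, $t4, 4 → $t4=8+4=12
add $t3, $t3, 3 → $t3=7+3=10
cmp $t3, 16  (cmp 10,16)
bne L2: taken
lw $t0, 0($t4) → $t0=M[12]=-2
sub $t5, $t5, $t0 → $t5=(-1)-(-2)=1
lw $t0, 0($t4) → $t0=M[12]=-2
or $t5, $t5, $t0 → $t5=1|(-2)=-1
add $t4, $t4, 4 → $t4=12+4=16
add $t3, $t3, 3 → $t3=10+3=13
cmp $t3, 16  (cmp 13,16)
bne L2: taken
lw $t0, 0($t4) → $t0=M[16]=11
sub $t5, $t5, $t0 → $t5=(-1)-11=-12
lw $t0, 0($t4) → $t0=M[16]=11
or $t5, $t5, $t0 → $t5=(-12)|11=-1
add $t4, $t4, 4 → $t4=16+4=20
add $t3, $t3, 3 → $t3=13+3=16
cmp $t3, 16  (cmp 16,16)
bne L2: not taken
halt.
Total executed instructions: 45.

45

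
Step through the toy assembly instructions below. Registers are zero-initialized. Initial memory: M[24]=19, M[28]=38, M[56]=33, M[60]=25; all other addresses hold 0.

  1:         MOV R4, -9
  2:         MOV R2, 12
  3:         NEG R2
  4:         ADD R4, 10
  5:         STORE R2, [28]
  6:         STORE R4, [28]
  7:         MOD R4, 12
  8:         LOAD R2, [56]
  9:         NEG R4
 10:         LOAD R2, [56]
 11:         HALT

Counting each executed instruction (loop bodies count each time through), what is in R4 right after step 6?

R4=-9
R2=12
R2=-(12)=-12
R4=(-9)+10=1
STORE R2, [28] → M[28]=-12
STORE R4, [28] → M[28]=1
After step 6: R4 = 1.

1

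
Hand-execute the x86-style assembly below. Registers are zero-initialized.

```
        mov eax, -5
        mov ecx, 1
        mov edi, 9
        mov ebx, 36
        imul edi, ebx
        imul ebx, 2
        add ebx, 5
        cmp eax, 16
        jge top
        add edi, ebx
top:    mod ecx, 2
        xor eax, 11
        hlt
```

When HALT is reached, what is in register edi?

mov eax, -5 → eax=-5
mov ecx, 1 → ecx=1
mov edi, 9 → edi=9
mov ebx, 36 → ebx=36
imul edi, ebx → edi=9*36=324
imul ebx, 2 → ebx=36*2=72
add ebx, 5 → ebx=72+5=77
cmp eax, 16  (cmp -5,16)
jge top: not taken
add edi, ebx → edi=324+77=401
mod ecx, 2 → ecx=1%2=1
xor eax, 11 → eax=(-5)^11=-16
halt.

401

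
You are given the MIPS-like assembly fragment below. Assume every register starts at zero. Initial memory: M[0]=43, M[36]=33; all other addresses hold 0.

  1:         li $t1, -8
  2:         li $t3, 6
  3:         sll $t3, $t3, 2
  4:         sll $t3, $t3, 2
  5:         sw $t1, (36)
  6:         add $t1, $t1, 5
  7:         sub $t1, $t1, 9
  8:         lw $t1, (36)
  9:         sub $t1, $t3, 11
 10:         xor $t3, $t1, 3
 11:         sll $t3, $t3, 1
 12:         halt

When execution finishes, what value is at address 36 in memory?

-8

$t1=-8
$t3=6
$t3=6<<2=24
$t3=24<<2=96
sw $t1, (36) → M[36]=-8
$t1=(-8)+5=-3
$t1=(-3)-9=-12
$t1=M[36]=-8
$t1=96-11=85
$t3=85^3=86
$t3=86<<1=172
halt.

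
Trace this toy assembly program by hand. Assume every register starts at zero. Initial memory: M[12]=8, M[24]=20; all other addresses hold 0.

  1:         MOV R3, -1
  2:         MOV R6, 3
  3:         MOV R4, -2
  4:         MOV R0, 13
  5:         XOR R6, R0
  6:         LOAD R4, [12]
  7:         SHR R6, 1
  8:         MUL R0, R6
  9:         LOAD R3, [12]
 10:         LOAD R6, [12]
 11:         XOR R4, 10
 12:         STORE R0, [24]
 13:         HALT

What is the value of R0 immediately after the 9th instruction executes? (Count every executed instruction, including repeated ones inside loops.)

after MOV R3, -1: R3=-1
after MOV R6, 3: R6=3
after MOV R4, -2: R4=-2
after MOV R0, 13: R0=13
after XOR R6, R0: R6=3^13=14
after LOAD R4, [12]: R4=M[12]=8
after SHR R6, 1: R6=14>>1=7
after MUL R0, R6: R0=13*7=91
after LOAD R3, [12]: R3=M[12]=8
After step 9: R0 = 91.

91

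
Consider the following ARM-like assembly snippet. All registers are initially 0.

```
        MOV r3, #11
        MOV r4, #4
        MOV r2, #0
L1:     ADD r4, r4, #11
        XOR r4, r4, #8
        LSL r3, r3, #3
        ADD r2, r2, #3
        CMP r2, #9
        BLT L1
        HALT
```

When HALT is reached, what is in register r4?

MOV r3, #11 → r3=11
MOV r4, #4 → r4=4
MOV r2, #0 → r2=0
ADD r4, r4, #11 → r4=4+11=15
XOR r4, r4, #8 → r4=15^8=7
LSL r3, r3, #3 → r3=11<<3=88
ADD r2, r2, #3 → r2=0+3=3
CMP r2, #9  (cmp 3,9)
BLT L1: taken
ADD r4, r4, #11 → r4=7+11=18
XOR r4, r4, #8 → r4=18^8=26
LSL r3, r3, #3 → r3=88<<3=704
ADD r2, r2, #3 → r2=3+3=6
CMP r2, #9  (cmp 6,9)
BLT L1: taken
ADD r4, r4, #11 → r4=26+11=37
XOR r4, r4, #8 → r4=37^8=45
LSL r3, r3, #3 → r3=704<<3=5632
ADD r2, r2, #3 → r2=6+3=9
CMP r2, #9  (cmp 9,9)
BLT L1: not taken
halt.

45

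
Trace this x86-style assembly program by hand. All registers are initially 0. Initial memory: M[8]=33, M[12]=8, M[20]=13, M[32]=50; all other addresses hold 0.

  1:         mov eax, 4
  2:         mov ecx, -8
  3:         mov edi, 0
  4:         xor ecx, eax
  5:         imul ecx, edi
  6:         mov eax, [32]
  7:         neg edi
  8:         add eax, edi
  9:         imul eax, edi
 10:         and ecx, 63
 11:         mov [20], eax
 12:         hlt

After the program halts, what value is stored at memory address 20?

eax=4
ecx=-8
edi=0
ecx=(-8)^4=-4
ecx=(-4)*0=0
eax=M[32]=50
edi=-(0)=0
eax=50+0=50
eax=50*0=0
ecx=0&63=0
mov [20], eax → M[20]=0
halt.

0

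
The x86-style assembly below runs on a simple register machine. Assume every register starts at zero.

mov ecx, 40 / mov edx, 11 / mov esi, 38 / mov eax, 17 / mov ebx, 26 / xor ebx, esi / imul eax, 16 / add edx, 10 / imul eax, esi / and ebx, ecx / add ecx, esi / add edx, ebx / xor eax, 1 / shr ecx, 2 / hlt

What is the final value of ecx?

19

after mov ecx, 40: ecx=40
after mov edx, 11: edx=11
after mov esi, 38: esi=38
after mov eax, 17: eax=17
after mov ebx, 26: ebx=26
after xor ebx, esi: ebx=26^38=60
after imul eax, 16: eax=17*16=272
after add edx, 10: edx=11+10=21
after imul eax, esi: eax=272*38=10336
after and ebx, ecx: ebx=60&40=40
after add ecx, esi: ecx=40+38=78
after add edx, ebx: edx=21+40=61
after xor eax, 1: eax=10336^1=10337
after shr ecx, 2: ecx=78>>2=19
halt.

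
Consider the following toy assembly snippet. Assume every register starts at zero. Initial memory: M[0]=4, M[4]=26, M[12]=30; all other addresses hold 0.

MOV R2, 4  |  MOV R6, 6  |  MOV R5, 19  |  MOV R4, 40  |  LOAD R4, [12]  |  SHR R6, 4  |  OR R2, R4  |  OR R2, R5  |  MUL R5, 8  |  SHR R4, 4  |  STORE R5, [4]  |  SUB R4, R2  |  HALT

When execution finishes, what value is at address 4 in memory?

152

after MOV R2, 4: R2=4
after MOV R6, 6: R6=6
after MOV R5, 19: R5=19
after MOV R4, 40: R4=40
after LOAD R4, [12]: R4=M[12]=30
after SHR R6, 4: R6=6>>4=0
after OR R2, R4: R2=4|30=30
after OR R2, R5: R2=30|19=31
after MUL R5, 8: R5=19*8=152
after SHR R4, 4: R4=30>>4=1
STORE R5, [4] → M[4]=152
after SUB R4, R2: R4=1-31=-30
halt.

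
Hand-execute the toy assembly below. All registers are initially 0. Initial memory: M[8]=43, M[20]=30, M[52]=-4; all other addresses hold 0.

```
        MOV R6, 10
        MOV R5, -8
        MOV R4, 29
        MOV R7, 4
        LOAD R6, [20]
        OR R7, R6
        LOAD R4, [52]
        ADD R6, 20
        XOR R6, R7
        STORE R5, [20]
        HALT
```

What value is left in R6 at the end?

R6=10
R5=-8
R4=29
R7=4
R6=M[20]=30
R7=4|30=30
R4=M[52]=-4
R6=30+20=50
R6=50^30=44
STORE R5, [20] → M[20]=-8
halt.

44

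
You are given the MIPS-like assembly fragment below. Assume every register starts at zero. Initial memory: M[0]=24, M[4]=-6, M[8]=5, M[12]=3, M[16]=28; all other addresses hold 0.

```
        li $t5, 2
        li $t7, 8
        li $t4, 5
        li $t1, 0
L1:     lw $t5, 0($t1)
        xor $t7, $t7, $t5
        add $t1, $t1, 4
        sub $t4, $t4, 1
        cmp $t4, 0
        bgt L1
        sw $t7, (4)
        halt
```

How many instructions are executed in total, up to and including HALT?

36

li $t5, 2 → $t5=2
li $t7, 8 → $t7=8
li $t4, 5 → $t4=5
li $t1, 0 → $t1=0
lw $t5, 0($t1) → $t5=M[0]=24
xor $t7, $t7, $t5 → $t7=8^24=16
add $t1, $t1, 4 → $t1=0+4=4
sub $t4, $t4, 1 → $t4=5-1=4
cmp $t4, 0  (cmp 4,0)
bgt L1: taken
lw $t5, 0($t1) → $t5=M[4]=-6
xor $t7, $t7, $t5 → $t7=16^(-6)=-22
add $t1, $t1, 4 → $t1=4+4=8
sub $t4, $t4, 1 → $t4=4-1=3
cmp $t4, 0  (cmp 3,0)
bgt L1: taken
lw $t5, 0($t1) → $t5=M[8]=5
xor $t7, $t7, $t5 → $t7=(-22)^5=-17
add $t1, $t1, 4 → $t1=8+4=12
sub $t4, $t4, 1 → $t4=3-1=2
cmp $t4, 0  (cmp 2,0)
bgt L1: taken
lw $t5, 0($t1) → $t5=M[12]=3
xor $t7, $t7, $t5 → $t7=(-17)^3=-20
add $t1, $t1, 4 → $t1=12+4=16
sub $t4, $t4, 1 → $t4=2-1=1
cmp $t4, 0  (cmp 1,0)
bgt L1: taken
lw $t5, 0($t1) → $t5=M[16]=28
xor $t7, $t7, $t5 → $t7=(-20)^28=-16
add $t1, $t1, 4 → $t1=16+4=20
sub $t4, $t4, 1 → $t4=1-1=0
cmp $t4, 0  (cmp 0,0)
bgt L1: not taken
sw $t7, (4) → M[4]=-16
halt.
Total executed instructions: 36.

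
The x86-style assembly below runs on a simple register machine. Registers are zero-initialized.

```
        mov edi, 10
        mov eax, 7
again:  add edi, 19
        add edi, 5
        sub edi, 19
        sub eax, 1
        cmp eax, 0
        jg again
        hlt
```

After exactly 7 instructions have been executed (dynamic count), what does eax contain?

6

edi=10
eax=7
edi=10+19=29
edi=29+5=34
edi=34-19=15
eax=7-1=6
cmp eax, 0  (cmp 6,0)
After step 7: eax = 6.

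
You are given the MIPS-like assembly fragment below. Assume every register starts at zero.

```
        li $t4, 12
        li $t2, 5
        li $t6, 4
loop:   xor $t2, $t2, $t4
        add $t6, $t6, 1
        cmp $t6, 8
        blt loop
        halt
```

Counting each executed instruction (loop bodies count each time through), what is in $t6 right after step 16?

7

li $t4, 12 → $t4=12
li $t2, 5 → $t2=5
li $t6, 4 → $t6=4
xor $t2, $t2, $t4 → $t2=5^12=9
add $t6, $t6, 1 → $t6=4+1=5
cmp $t6, 8  (cmp 5,8)
blt loop: taken
xor $t2, $t2, $t4 → $t2=9^12=5
add $t6, $t6, 1 → $t6=5+1=6
cmp $t6, 8  (cmp 6,8)
blt loop: taken
xor $t2, $t2, $t4 → $t2=5^12=9
add $t6, $t6, 1 → $t6=6+1=7
cmp $t6, 8  (cmp 7,8)
blt loop: taken
xor $t2, $t2, $t4 → $t2=9^12=5
After step 16: $t6 = 7.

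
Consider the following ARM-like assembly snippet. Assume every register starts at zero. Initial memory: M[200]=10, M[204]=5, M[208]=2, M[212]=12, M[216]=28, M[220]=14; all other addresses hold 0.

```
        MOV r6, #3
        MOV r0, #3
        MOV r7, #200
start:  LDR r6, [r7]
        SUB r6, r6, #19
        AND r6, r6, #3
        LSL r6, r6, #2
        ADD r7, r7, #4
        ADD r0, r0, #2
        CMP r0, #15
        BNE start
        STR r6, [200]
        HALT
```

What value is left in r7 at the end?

r6=3
r0=3
r7=200
r6=M[200]=10
r6=10-19=-9
r6=(-9)&3=3
r6=3<<2=12
r7=200+4=204
r0=3+2=5
CMP r0, #15  (cmp 5,15)
BNE start: taken
r6=M[204]=5
r6=5-19=-14
r6=(-14)&3=2
r6=2<<2=8
r7=204+4=208
r0=5+2=7
CMP r0, #15  (cmp 7,15)
BNE start: taken
r6=M[208]=2
r6=2-19=-17
r6=(-17)&3=3
r6=3<<2=12
r7=208+4=212
r0=7+2=9
CMP r0, #15  (cmp 9,15)
BNE start: taken
r6=M[212]=12
r6=12-19=-7
r6=(-7)&3=1
r6=1<<2=4
r7=212+4=216
r0=9+2=11
CMP r0, #15  (cmp 11,15)
BNE start: taken
r6=M[216]=28
r6=28-19=9
r6=9&3=1
r6=1<<2=4
r7=216+4=220
r0=11+2=13
CMP r0, #15  (cmp 13,15)
BNE start: taken
r6=M[220]=14
r6=14-19=-5
r6=(-5)&3=3
r6=3<<2=12
r7=220+4=224
r0=13+2=15
CMP r0, #15  (cmp 15,15)
BNE start: not taken
STR r6, [200] → M[200]=12
halt.

224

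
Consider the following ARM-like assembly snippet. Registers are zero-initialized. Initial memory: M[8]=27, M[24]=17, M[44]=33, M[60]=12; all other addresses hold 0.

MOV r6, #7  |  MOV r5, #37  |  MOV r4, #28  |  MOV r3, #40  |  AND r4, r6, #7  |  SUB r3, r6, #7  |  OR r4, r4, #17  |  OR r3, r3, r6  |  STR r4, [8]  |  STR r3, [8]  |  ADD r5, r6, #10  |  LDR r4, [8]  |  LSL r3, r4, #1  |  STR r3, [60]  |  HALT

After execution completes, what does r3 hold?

14

after MOV r6, #7: r6=7
after MOV r5, #37: r5=37
after MOV r4, #28: r4=28
after MOV r3, #40: r3=40
after AND r4, r6, #7: r4=7&7=7
after SUB r3, r6, #7: r3=7-7=0
after OR r4, r4, #17: r4=7|17=23
after OR r3, r3, r6: r3=0|7=7
STR r4, [8] → M[8]=23
STR r3, [8] → M[8]=7
after ADD r5, r6, #10: r5=7+10=17
after LDR r4, [8]: r4=M[8]=7
after LSL r3, r4, #1: r3=7<<1=14
STR r3, [60] → M[60]=14
halt.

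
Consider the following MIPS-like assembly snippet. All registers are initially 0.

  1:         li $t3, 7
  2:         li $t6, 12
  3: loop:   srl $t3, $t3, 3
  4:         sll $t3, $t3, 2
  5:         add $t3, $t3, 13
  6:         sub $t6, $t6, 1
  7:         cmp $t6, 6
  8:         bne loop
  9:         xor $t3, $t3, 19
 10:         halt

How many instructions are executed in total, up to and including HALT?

li $t3, 7 → $t3=7
li $t6, 12 → $t6=12
srl $t3, $t3, 3 → $t3=7>>3=0
sll $t3, $t3, 2 → $t3=0<<2=0
add $t3, $t3, 13 → $t3=0+13=13
sub $t6, $t6, 1 → $t6=12-1=11
cmp $t6, 6  (cmp 11,6)
bne loop: taken
srl $t3, $t3, 3 → $t3=13>>3=1
sll $t3, $t3, 2 → $t3=1<<2=4
add $t3, $t3, 13 → $t3=4+13=17
sub $t6, $t6, 1 → $t6=11-1=10
cmp $t6, 6  (cmp 10,6)
bne loop: taken
srl $t3, $t3, 3 → $t3=17>>3=2
sll $t3, $t3, 2 → $t3=2<<2=8
add $t3, $t3, 13 → $t3=8+13=21
sub $t6, $t6, 1 → $t6=10-1=9
cmp $t6, 6  (cmp 9,6)
bne loop: taken
srl $t3, $t3, 3 → $t3=21>>3=2
sll $t3, $t3, 2 → $t3=2<<2=8
add $t3, $t3, 13 → $t3=8+13=21
sub $t6, $t6, 1 → $t6=9-1=8
cmp $t6, 6  (cmp 8,6)
bne loop: taken
srl $t3, $t3, 3 → $t3=21>>3=2
sll $t3, $t3, 2 → $t3=2<<2=8
add $t3, $t3, 13 → $t3=8+13=21
sub $t6, $t6, 1 → $t6=8-1=7
cmp $t6, 6  (cmp 7,6)
bne loop: taken
srl $t3, $t3, 3 → $t3=21>>3=2
sll $t3, $t3, 2 → $t3=2<<2=8
add $t3, $t3, 13 → $t3=8+13=21
sub $t6, $t6, 1 → $t6=7-1=6
cmp $t6, 6  (cmp 6,6)
bne loop: not taken
xor $t3, $t3, 19 → $t3=21^19=6
halt.
Total executed instructions: 40.

40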